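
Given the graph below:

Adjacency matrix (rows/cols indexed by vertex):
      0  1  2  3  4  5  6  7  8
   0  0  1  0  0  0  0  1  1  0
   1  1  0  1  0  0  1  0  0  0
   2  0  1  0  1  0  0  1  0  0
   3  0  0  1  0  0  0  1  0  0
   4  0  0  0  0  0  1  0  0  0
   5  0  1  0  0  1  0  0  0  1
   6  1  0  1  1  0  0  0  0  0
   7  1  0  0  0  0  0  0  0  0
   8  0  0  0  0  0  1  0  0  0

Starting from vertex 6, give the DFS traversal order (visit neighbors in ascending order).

DFS from vertex 6 (neighbors processed in ascending order):
Visit order: 6, 0, 1, 2, 3, 5, 4, 8, 7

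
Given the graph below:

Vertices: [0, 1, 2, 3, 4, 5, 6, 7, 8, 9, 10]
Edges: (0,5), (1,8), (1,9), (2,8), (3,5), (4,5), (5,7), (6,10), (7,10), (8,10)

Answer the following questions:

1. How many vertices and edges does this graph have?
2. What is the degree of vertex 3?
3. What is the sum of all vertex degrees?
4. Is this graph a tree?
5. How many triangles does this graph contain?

Count: 11 vertices, 10 edges.
Vertex 3 has neighbors [5], degree = 1.
Handshaking lemma: 2 * 10 = 20.
A graph is a tree iff it is connected and has exactly n-1 edges. This graph is connected (all 11 vertices in one component) and has 11-1 = 10 edges. It is a tree.
Number of triangles = 0.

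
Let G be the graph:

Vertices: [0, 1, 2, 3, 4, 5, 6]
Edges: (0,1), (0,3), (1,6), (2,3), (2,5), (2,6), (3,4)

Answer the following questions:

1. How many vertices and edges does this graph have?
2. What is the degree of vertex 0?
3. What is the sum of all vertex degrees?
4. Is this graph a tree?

Count: 7 vertices, 7 edges.
Vertex 0 has neighbors [1, 3], degree = 2.
Handshaking lemma: 2 * 7 = 14.
A tree on 7 vertices has 6 edges. This graph has 7 edges (1 extra). Not a tree.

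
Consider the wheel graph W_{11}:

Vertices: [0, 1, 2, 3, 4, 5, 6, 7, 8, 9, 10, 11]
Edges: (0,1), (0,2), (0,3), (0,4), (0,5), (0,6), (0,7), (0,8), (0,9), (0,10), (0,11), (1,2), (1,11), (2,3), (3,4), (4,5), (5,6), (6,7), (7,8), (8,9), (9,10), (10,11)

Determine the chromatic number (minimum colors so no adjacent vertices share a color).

W_{11} = C_{11} plus a hub adjacent to every cycle vertex.
The outer cycle needs 3 colors (odd cycle); the hub is adjacent to all of them so needs a fresh color.
Chromatic number = 3 + 1 = 4.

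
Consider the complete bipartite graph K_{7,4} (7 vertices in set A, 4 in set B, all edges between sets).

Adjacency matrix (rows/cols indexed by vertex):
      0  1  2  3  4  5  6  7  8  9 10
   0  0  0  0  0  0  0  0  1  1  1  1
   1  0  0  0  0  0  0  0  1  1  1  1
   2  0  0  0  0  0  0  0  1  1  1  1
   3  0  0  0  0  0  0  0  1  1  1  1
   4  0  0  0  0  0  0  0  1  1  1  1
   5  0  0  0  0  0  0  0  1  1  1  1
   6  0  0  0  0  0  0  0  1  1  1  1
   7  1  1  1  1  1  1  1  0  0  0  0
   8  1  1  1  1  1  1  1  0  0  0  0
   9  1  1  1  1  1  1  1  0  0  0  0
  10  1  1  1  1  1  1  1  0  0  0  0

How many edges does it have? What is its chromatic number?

K_{7,4} has 7 * 4 = 28 edges.
Bipartite graphs have chromatic number 2 (color each partition differently).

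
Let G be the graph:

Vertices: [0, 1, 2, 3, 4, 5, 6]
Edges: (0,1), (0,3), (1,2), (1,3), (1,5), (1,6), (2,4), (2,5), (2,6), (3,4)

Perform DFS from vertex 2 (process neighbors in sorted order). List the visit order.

DFS from vertex 2 (neighbors processed in ascending order):
Visit order: 2, 1, 0, 3, 4, 5, 6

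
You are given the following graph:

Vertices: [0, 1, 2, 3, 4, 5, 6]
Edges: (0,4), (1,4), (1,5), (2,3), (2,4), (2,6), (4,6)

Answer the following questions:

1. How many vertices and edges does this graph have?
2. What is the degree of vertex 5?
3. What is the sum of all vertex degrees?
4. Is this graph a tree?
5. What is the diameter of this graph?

Count: 7 vertices, 7 edges.
Vertex 5 has neighbors [1], degree = 1.
Handshaking lemma: 2 * 7 = 14.
A tree on 7 vertices has 6 edges. This graph has 7 edges (1 extra). Not a tree.
Diameter (longest shortest path) = 4.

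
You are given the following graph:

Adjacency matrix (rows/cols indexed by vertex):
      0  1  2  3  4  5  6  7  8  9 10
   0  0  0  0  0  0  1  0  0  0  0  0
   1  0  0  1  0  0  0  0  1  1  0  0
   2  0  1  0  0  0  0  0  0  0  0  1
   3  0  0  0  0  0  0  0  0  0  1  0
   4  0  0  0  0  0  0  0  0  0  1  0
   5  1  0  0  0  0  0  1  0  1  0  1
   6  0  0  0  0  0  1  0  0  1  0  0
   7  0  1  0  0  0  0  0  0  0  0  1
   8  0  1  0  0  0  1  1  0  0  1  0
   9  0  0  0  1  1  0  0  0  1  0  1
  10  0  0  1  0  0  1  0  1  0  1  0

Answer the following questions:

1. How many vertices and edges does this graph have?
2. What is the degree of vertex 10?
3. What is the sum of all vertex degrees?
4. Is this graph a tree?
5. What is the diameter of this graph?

Count: 11 vertices, 14 edges.
Vertex 10 has neighbors [2, 5, 7, 9], degree = 4.
Handshaking lemma: 2 * 14 = 28.
A tree on 11 vertices has 10 edges. This graph has 14 edges (4 extra). Not a tree.
Diameter (longest shortest path) = 4.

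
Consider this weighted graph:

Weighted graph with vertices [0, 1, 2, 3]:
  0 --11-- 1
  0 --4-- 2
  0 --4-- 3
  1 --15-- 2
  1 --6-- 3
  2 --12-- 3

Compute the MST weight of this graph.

Applying Kruskal's algorithm (sort edges by weight, add if no cycle):
  Add (0,2) w=4
  Add (0,3) w=4
  Add (1,3) w=6
  Skip (0,1) w=11 (creates cycle)
  Skip (2,3) w=12 (creates cycle)
  Skip (1,2) w=15 (creates cycle)
MST weight = 14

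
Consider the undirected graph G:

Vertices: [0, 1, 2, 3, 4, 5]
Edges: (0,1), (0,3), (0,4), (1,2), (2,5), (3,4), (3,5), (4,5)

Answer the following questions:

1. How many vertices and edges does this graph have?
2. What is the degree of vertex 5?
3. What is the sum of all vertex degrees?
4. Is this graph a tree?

Count: 6 vertices, 8 edges.
Vertex 5 has neighbors [2, 3, 4], degree = 3.
Handshaking lemma: 2 * 8 = 16.
A tree on 6 vertices has 5 edges. This graph has 8 edges (3 extra). Not a tree.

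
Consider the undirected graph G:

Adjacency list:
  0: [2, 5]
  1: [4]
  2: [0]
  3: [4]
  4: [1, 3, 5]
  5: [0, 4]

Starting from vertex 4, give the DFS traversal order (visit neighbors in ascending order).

DFS from vertex 4 (neighbors processed in ascending order):
Visit order: 4, 1, 3, 5, 0, 2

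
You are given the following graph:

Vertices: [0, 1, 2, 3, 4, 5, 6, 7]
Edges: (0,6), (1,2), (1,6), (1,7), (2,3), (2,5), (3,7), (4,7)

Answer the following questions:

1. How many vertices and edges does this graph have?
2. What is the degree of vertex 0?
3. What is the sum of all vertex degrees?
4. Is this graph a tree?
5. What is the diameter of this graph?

Count: 8 vertices, 8 edges.
Vertex 0 has neighbors [6], degree = 1.
Handshaking lemma: 2 * 8 = 16.
A tree on 8 vertices has 7 edges. This graph has 8 edges (1 extra). Not a tree.
Diameter (longest shortest path) = 4.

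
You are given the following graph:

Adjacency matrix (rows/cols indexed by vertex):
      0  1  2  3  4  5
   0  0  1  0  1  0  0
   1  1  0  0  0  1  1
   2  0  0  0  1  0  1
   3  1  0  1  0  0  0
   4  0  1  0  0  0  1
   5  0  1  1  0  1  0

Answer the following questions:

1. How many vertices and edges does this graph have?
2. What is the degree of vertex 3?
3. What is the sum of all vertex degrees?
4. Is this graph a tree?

Count: 6 vertices, 7 edges.
Vertex 3 has neighbors [0, 2], degree = 2.
Handshaking lemma: 2 * 7 = 14.
A tree on 6 vertices has 5 edges. This graph has 7 edges (2 extra). Not a tree.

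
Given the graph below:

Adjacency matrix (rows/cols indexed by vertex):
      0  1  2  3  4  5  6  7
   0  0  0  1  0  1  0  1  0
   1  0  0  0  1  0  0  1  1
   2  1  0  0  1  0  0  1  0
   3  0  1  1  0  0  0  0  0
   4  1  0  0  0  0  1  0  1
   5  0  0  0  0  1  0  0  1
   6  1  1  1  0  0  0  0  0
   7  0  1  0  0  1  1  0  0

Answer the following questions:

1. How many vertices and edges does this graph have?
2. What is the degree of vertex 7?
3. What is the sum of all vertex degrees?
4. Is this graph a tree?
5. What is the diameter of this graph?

Count: 8 vertices, 11 edges.
Vertex 7 has neighbors [1, 4, 5], degree = 3.
Handshaking lemma: 2 * 11 = 22.
A tree on 8 vertices has 7 edges. This graph has 11 edges (4 extra). Not a tree.
Diameter (longest shortest path) = 3.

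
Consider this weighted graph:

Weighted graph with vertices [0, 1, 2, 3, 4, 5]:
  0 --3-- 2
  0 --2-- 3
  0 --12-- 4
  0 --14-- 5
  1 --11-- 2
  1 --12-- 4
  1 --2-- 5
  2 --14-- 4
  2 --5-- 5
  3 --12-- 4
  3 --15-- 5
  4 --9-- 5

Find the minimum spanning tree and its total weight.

Applying Kruskal's algorithm (sort edges by weight, add if no cycle):
  Add (0,3) w=2
  Add (1,5) w=2
  Add (0,2) w=3
  Add (2,5) w=5
  Add (4,5) w=9
  Skip (1,2) w=11 (creates cycle)
  Skip (0,4) w=12 (creates cycle)
  Skip (1,4) w=12 (creates cycle)
  Skip (3,4) w=12 (creates cycle)
  Skip (0,5) w=14 (creates cycle)
  Skip (2,4) w=14 (creates cycle)
  Skip (3,5) w=15 (creates cycle)
MST weight = 21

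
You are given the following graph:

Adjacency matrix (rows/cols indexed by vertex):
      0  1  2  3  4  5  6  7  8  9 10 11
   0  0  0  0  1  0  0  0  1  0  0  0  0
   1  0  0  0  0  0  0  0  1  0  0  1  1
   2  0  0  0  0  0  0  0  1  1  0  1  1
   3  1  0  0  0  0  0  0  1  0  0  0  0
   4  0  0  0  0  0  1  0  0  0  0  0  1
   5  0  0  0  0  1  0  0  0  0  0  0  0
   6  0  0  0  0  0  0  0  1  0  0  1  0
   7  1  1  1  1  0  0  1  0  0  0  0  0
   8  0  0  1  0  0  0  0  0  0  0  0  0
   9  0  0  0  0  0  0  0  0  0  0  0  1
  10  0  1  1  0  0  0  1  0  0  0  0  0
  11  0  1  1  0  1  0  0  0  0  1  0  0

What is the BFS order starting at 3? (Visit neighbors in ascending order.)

BFS from vertex 3 (neighbors processed in ascending order):
Visit order: 3, 0, 7, 1, 2, 6, 10, 11, 8, 4, 9, 5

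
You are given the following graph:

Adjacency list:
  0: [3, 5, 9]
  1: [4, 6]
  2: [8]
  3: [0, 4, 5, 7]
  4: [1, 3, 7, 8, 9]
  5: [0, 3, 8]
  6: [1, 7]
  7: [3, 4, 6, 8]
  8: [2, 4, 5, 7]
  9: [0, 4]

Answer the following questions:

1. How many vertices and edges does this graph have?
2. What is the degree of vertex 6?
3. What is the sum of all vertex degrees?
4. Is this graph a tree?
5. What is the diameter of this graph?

Count: 10 vertices, 15 edges.
Vertex 6 has neighbors [1, 7], degree = 2.
Handshaking lemma: 2 * 15 = 30.
A tree on 10 vertices has 9 edges. This graph has 15 edges (6 extra). Not a tree.
Diameter (longest shortest path) = 3.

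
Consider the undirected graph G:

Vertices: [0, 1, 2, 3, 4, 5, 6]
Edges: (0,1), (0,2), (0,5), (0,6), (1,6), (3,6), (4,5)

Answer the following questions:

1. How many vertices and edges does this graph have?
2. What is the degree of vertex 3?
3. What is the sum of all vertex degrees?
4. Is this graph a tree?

Count: 7 vertices, 7 edges.
Vertex 3 has neighbors [6], degree = 1.
Handshaking lemma: 2 * 7 = 14.
A tree on 7 vertices has 6 edges. This graph has 7 edges (1 extra). Not a tree.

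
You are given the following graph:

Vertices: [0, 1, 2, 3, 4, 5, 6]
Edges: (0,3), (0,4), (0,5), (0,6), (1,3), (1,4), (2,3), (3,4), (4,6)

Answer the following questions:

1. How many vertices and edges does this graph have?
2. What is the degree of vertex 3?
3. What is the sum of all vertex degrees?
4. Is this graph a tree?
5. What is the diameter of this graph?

Count: 7 vertices, 9 edges.
Vertex 3 has neighbors [0, 1, 2, 4], degree = 4.
Handshaking lemma: 2 * 9 = 18.
A tree on 7 vertices has 6 edges. This graph has 9 edges (3 extra). Not a tree.
Diameter (longest shortest path) = 3.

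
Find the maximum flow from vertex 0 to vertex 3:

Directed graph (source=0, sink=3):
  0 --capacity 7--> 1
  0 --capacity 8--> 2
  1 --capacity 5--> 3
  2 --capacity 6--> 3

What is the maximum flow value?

Computing max flow:
  Flow on (0->1): 5/7
  Flow on (0->2): 6/8
  Flow on (1->3): 5/5
  Flow on (2->3): 6/6
Maximum flow = 11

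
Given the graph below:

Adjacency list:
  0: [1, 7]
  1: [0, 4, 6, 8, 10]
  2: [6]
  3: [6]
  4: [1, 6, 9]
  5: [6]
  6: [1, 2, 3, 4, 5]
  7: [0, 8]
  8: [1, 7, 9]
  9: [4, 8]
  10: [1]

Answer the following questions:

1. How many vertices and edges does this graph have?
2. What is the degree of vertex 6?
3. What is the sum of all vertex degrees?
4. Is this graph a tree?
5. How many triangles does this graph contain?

Count: 11 vertices, 13 edges.
Vertex 6 has neighbors [1, 2, 3, 4, 5], degree = 5.
Handshaking lemma: 2 * 13 = 26.
A tree on 11 vertices has 10 edges. This graph has 13 edges (3 extra). Not a tree.
Number of triangles = 1.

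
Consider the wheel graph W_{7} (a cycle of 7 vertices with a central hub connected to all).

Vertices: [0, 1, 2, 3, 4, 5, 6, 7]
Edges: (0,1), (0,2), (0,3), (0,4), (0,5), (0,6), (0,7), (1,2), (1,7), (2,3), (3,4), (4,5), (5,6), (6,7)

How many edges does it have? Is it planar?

Wheel graph W_{7}: 7 cycle edges + 7 spoke edges = 14 edges.
Total vertices: 8.
The graph is planar.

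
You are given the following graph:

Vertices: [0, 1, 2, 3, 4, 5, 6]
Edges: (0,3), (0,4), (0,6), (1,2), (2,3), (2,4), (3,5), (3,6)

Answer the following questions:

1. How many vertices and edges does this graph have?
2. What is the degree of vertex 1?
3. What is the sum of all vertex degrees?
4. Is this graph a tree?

Count: 7 vertices, 8 edges.
Vertex 1 has neighbors [2], degree = 1.
Handshaking lemma: 2 * 8 = 16.
A tree on 7 vertices has 6 edges. This graph has 8 edges (2 extra). Not a tree.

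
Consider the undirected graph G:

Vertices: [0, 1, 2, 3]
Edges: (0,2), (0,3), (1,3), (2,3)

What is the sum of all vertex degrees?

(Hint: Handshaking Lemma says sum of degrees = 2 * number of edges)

Count edges: 4 edges.
By Handshaking Lemma: sum of degrees = 2 * 4 = 8.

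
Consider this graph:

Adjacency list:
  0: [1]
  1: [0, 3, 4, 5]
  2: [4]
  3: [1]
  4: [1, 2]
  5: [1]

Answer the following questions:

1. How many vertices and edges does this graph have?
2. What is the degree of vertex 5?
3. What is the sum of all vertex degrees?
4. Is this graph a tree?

Count: 6 vertices, 5 edges.
Vertex 5 has neighbors [1], degree = 1.
Handshaking lemma: 2 * 5 = 10.
A graph is a tree iff it is connected and has exactly n-1 edges. This graph is connected (all 6 vertices in one component) and has 6-1 = 5 edges. It is a tree.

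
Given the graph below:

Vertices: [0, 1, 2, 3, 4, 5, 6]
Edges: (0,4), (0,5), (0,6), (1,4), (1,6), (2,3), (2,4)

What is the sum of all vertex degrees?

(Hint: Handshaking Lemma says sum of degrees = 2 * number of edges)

Count edges: 7 edges.
By Handshaking Lemma: sum of degrees = 2 * 7 = 14.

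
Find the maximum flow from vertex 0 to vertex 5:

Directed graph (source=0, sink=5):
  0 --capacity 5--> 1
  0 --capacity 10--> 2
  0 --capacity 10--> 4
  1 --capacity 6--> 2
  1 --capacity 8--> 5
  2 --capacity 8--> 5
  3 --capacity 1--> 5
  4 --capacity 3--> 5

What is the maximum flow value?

Computing max flow:
  Flow on (0->1): 5/5
  Flow on (0->2): 8/10
  Flow on (0->4): 3/10
  Flow on (1->5): 5/8
  Flow on (2->5): 8/8
  Flow on (4->5): 3/3
Maximum flow = 16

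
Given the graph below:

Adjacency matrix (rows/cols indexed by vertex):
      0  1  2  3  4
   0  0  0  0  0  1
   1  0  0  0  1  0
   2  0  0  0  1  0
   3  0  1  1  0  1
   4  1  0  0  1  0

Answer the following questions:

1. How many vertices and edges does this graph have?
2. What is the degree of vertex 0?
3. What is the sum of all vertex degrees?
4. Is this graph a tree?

Count: 5 vertices, 4 edges.
Vertex 0 has neighbors [4], degree = 1.
Handshaking lemma: 2 * 4 = 8.
A graph is a tree iff it is connected and has exactly n-1 edges. This graph is connected (all 5 vertices in one component) and has 5-1 = 4 edges. It is a tree.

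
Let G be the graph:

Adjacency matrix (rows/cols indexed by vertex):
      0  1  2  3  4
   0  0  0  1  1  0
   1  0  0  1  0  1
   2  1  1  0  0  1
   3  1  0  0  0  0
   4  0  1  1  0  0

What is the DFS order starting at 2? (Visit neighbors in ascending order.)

DFS from vertex 2 (neighbors processed in ascending order):
Visit order: 2, 0, 3, 1, 4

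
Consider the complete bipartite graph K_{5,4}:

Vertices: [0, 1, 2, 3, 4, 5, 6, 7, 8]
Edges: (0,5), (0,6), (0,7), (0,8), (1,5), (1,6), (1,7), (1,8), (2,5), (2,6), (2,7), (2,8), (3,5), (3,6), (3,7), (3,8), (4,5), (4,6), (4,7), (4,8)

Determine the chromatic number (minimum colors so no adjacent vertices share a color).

K_{5,4} is bipartite: vertices split into two independent sets of size 5 and 4.
Color one set 0, the other 1. No adjacent vertices share a color.
Chromatic number = 2.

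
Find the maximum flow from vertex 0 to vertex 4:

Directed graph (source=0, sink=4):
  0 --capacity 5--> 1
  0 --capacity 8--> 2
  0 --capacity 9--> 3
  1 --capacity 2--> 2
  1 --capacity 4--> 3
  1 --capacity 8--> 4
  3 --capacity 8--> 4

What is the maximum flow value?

Computing max flow:
  Flow on (0->1): 5/5
  Flow on (0->3): 8/9
  Flow on (1->4): 5/8
  Flow on (3->4): 8/8
Maximum flow = 13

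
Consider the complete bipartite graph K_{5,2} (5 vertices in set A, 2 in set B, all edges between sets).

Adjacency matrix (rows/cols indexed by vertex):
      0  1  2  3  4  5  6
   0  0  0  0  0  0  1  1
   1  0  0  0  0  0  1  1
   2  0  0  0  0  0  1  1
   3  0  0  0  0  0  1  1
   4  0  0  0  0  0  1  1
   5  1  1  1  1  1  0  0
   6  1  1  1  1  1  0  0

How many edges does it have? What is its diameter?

K_{5,2} has 5 * 2 = 10 edges.
Any vertex reaches any opposite-side vertex in 1 step; same-side vertices reach in 2 steps via any opposite-side vertex.
Diameter = 2.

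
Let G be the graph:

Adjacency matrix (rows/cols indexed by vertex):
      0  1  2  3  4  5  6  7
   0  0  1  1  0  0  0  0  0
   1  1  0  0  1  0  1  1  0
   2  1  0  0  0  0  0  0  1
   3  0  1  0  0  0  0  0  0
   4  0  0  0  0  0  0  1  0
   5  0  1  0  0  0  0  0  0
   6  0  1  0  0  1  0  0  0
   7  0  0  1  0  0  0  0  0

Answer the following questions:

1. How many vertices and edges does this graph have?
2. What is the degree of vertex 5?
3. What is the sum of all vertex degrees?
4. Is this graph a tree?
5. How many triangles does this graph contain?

Count: 8 vertices, 7 edges.
Vertex 5 has neighbors [1], degree = 1.
Handshaking lemma: 2 * 7 = 14.
A graph is a tree iff it is connected and has exactly n-1 edges. This graph is connected (all 8 vertices in one component) and has 8-1 = 7 edges. It is a tree.
Number of triangles = 0.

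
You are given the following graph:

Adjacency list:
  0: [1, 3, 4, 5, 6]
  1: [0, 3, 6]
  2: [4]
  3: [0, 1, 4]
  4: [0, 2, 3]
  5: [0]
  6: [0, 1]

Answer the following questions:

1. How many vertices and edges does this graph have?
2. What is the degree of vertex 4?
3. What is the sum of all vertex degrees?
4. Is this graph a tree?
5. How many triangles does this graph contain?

Count: 7 vertices, 9 edges.
Vertex 4 has neighbors [0, 2, 3], degree = 3.
Handshaking lemma: 2 * 9 = 18.
A tree on 7 vertices has 6 edges. This graph has 9 edges (3 extra). Not a tree.
Number of triangles = 3.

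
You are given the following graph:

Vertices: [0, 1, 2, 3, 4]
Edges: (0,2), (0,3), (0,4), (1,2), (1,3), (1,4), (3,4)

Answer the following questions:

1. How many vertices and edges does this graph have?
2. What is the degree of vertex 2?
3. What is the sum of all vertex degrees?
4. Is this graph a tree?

Count: 5 vertices, 7 edges.
Vertex 2 has neighbors [0, 1], degree = 2.
Handshaking lemma: 2 * 7 = 14.
A tree on 5 vertices has 4 edges. This graph has 7 edges (3 extra). Not a tree.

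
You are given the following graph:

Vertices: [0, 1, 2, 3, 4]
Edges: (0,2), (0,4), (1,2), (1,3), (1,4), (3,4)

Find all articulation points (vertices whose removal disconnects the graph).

No articulation points. The graph is biconnected.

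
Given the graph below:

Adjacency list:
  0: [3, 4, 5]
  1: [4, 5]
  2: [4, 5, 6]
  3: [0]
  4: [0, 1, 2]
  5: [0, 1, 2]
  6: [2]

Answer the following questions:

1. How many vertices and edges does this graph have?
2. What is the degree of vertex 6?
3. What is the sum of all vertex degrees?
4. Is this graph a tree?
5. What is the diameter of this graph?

Count: 7 vertices, 8 edges.
Vertex 6 has neighbors [2], degree = 1.
Handshaking lemma: 2 * 8 = 16.
A tree on 7 vertices has 6 edges. This graph has 8 edges (2 extra). Not a tree.
Diameter (longest shortest path) = 4.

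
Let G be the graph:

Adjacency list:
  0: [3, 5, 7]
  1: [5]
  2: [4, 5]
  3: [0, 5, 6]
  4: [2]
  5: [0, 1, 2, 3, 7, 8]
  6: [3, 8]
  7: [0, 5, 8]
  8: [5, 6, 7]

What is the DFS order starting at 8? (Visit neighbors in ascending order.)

DFS from vertex 8 (neighbors processed in ascending order):
Visit order: 8, 5, 0, 3, 6, 7, 1, 2, 4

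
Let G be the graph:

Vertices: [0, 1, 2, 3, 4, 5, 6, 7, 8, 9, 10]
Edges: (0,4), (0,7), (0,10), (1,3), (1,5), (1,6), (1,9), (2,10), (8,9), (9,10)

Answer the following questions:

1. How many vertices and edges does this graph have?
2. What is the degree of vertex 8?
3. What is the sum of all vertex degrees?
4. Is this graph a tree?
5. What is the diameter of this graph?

Count: 11 vertices, 10 edges.
Vertex 8 has neighbors [9], degree = 1.
Handshaking lemma: 2 * 10 = 20.
A graph is a tree iff it is connected and has exactly n-1 edges. This graph is connected (all 11 vertices in one component) and has 11-1 = 10 edges. It is a tree.
Diameter (longest shortest path) = 5.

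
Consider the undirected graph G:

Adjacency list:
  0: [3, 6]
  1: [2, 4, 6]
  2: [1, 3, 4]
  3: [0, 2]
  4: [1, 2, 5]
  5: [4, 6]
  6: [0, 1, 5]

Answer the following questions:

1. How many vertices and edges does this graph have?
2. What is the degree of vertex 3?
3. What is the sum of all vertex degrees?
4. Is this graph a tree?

Count: 7 vertices, 9 edges.
Vertex 3 has neighbors [0, 2], degree = 2.
Handshaking lemma: 2 * 9 = 18.
A tree on 7 vertices has 6 edges. This graph has 9 edges (3 extra). Not a tree.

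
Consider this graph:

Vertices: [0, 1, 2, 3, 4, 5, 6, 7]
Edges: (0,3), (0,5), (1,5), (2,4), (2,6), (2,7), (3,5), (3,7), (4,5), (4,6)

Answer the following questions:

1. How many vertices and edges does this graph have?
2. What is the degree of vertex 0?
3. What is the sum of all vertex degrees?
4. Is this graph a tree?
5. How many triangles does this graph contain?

Count: 8 vertices, 10 edges.
Vertex 0 has neighbors [3, 5], degree = 2.
Handshaking lemma: 2 * 10 = 20.
A tree on 8 vertices has 7 edges. This graph has 10 edges (3 extra). Not a tree.
Number of triangles = 2.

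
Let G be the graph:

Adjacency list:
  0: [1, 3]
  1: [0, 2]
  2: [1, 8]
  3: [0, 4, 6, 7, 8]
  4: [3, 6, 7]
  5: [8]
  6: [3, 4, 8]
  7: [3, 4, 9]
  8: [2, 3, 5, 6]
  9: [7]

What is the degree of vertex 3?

Vertex 3 has neighbors [0, 4, 6, 7, 8], so deg(3) = 5.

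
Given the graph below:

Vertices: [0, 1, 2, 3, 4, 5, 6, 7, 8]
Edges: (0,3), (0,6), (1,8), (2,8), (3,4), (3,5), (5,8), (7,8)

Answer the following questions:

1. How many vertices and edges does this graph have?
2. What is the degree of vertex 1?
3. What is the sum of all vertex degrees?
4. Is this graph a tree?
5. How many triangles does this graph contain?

Count: 9 vertices, 8 edges.
Vertex 1 has neighbors [8], degree = 1.
Handshaking lemma: 2 * 8 = 16.
A graph is a tree iff it is connected and has exactly n-1 edges. This graph is connected (all 9 vertices in one component) and has 9-1 = 8 edges. It is a tree.
Number of triangles = 0.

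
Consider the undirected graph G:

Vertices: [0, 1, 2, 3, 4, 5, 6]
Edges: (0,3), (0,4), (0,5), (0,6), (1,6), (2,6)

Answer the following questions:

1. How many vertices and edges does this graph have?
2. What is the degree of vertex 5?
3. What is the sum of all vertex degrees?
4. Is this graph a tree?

Count: 7 vertices, 6 edges.
Vertex 5 has neighbors [0], degree = 1.
Handshaking lemma: 2 * 6 = 12.
A graph is a tree iff it is connected and has exactly n-1 edges. This graph is connected (all 7 vertices in one component) and has 7-1 = 6 edges. It is a tree.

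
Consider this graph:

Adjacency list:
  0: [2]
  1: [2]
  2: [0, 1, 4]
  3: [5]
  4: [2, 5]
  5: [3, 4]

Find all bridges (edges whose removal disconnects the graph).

A bridge is an edge whose removal increases the number of connected components.
Bridges found: (0,2), (1,2), (2,4), (3,5), (4,5)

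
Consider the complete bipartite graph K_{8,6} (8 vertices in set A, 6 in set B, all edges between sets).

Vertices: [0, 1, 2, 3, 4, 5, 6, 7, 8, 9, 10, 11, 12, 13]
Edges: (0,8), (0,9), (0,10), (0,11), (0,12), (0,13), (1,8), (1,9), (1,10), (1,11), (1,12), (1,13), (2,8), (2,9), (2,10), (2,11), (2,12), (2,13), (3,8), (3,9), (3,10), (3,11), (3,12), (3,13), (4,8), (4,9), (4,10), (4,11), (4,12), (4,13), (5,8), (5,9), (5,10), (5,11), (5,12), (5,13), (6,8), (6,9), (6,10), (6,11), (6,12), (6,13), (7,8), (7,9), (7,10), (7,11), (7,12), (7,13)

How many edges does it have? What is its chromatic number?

K_{8,6} has 8 * 6 = 48 edges.
Bipartite graphs have chromatic number 2 (color each partition differently).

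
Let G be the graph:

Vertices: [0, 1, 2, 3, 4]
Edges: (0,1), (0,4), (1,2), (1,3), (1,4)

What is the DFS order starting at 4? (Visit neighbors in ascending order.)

DFS from vertex 4 (neighbors processed in ascending order):
Visit order: 4, 0, 1, 2, 3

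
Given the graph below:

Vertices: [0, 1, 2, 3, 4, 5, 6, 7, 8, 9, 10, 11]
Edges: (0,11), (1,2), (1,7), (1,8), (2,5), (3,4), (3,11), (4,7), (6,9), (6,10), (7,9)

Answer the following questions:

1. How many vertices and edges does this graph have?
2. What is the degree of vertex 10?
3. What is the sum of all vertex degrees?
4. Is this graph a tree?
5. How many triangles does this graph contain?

Count: 12 vertices, 11 edges.
Vertex 10 has neighbors [6], degree = 1.
Handshaking lemma: 2 * 11 = 22.
A graph is a tree iff it is connected and has exactly n-1 edges. This graph is connected (all 12 vertices in one component) and has 12-1 = 11 edges. It is a tree.
Number of triangles = 0.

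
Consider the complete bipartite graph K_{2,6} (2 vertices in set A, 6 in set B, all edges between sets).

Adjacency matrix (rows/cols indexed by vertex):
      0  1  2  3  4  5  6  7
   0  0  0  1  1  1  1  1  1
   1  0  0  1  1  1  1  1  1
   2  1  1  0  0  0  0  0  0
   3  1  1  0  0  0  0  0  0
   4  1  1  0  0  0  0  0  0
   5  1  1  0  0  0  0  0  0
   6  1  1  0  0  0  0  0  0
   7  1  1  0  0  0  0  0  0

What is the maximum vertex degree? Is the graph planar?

Set-A vertices have degree 6; set-B vertices have degree 2. Maximum degree = max(2,6) = 6.
min(2,6) <= 2, so K_{2,6} avoids a K_{3,3} subdivision and is planar.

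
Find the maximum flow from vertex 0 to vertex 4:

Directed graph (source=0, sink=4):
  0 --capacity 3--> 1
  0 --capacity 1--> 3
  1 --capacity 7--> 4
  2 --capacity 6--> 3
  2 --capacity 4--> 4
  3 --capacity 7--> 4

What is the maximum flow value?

Computing max flow:
  Flow on (0->1): 3/3
  Flow on (0->3): 1/1
  Flow on (1->4): 3/7
  Flow on (3->4): 1/7
Maximum flow = 4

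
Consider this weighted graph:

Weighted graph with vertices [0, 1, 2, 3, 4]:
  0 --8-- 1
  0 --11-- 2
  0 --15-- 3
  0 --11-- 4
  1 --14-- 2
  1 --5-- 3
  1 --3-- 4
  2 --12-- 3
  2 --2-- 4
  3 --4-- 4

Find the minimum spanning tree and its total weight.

Applying Kruskal's algorithm (sort edges by weight, add if no cycle):
  Add (2,4) w=2
  Add (1,4) w=3
  Add (3,4) w=4
  Skip (1,3) w=5 (creates cycle)
  Add (0,1) w=8
  Skip (0,2) w=11 (creates cycle)
  Skip (0,4) w=11 (creates cycle)
  Skip (2,3) w=12 (creates cycle)
  Skip (1,2) w=14 (creates cycle)
  Skip (0,3) w=15 (creates cycle)
MST weight = 17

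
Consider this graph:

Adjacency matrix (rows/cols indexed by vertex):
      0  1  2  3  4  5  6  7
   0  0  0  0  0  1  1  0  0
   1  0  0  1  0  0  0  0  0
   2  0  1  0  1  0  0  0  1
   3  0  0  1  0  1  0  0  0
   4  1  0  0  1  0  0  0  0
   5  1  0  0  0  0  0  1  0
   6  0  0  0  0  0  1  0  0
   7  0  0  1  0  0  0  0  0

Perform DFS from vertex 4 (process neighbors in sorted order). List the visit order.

DFS from vertex 4 (neighbors processed in ascending order):
Visit order: 4, 0, 5, 6, 3, 2, 1, 7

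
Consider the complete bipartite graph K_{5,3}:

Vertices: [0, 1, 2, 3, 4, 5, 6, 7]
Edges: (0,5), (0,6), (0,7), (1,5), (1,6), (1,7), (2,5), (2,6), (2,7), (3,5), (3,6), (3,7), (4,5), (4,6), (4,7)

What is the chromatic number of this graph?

K_{5,3} is bipartite: vertices split into two independent sets of size 5 and 3.
Color one set 0, the other 1. No adjacent vertices share a color.
Chromatic number = 2.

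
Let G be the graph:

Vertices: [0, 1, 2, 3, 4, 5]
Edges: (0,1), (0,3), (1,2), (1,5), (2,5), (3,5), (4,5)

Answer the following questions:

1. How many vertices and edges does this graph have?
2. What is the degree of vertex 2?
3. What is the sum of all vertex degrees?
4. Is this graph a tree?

Count: 6 vertices, 7 edges.
Vertex 2 has neighbors [1, 5], degree = 2.
Handshaking lemma: 2 * 7 = 14.
A tree on 6 vertices has 5 edges. This graph has 7 edges (2 extra). Not a tree.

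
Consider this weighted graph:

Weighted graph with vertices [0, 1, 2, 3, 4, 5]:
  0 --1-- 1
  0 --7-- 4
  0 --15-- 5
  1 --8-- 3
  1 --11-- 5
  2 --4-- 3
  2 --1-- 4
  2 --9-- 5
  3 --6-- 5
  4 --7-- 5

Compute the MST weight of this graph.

Applying Kruskal's algorithm (sort edges by weight, add if no cycle):
  Add (0,1) w=1
  Add (2,4) w=1
  Add (2,3) w=4
  Add (3,5) w=6
  Add (0,4) w=7
  Skip (4,5) w=7 (creates cycle)
  Skip (1,3) w=8 (creates cycle)
  Skip (2,5) w=9 (creates cycle)
  Skip (1,5) w=11 (creates cycle)
  Skip (0,5) w=15 (creates cycle)
MST weight = 19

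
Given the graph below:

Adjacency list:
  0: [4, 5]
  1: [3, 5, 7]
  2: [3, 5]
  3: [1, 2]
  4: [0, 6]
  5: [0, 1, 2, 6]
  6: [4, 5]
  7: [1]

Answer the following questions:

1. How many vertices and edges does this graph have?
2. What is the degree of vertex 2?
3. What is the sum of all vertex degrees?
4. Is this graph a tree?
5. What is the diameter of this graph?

Count: 8 vertices, 9 edges.
Vertex 2 has neighbors [3, 5], degree = 2.
Handshaking lemma: 2 * 9 = 18.
A tree on 8 vertices has 7 edges. This graph has 9 edges (2 extra). Not a tree.
Diameter (longest shortest path) = 4.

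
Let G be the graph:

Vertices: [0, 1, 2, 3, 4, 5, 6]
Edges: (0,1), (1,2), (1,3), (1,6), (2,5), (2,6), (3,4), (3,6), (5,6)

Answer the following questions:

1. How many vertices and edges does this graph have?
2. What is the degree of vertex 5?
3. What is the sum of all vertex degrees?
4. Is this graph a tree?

Count: 7 vertices, 9 edges.
Vertex 5 has neighbors [2, 6], degree = 2.
Handshaking lemma: 2 * 9 = 18.
A tree on 7 vertices has 6 edges. This graph has 9 edges (3 extra). Not a tree.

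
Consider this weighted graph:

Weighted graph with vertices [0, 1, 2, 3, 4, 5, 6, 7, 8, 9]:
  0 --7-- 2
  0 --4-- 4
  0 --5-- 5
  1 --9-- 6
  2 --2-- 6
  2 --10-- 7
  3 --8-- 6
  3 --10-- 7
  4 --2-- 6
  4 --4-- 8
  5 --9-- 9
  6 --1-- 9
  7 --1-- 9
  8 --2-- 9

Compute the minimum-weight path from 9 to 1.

Using Dijkstra's algorithm from vertex 9:
Shortest path: 9 -> 6 -> 1
Total weight: 1 + 9 = 10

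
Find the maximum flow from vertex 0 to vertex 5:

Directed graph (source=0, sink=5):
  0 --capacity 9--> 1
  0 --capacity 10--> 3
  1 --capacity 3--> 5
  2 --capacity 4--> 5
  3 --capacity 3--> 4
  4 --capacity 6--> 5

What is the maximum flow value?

Computing max flow:
  Flow on (0->1): 3/9
  Flow on (0->3): 3/10
  Flow on (1->5): 3/3
  Flow on (3->4): 3/3
  Flow on (4->5): 3/6
Maximum flow = 6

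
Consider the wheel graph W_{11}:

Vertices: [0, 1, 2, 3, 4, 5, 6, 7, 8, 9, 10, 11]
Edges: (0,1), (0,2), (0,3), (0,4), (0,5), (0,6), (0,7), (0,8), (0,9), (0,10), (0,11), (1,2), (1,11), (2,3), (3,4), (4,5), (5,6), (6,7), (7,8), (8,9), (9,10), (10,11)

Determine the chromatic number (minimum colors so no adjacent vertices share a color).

W_{11} = C_{11} plus a hub adjacent to every cycle vertex.
The outer cycle needs 3 colors (odd cycle); the hub is adjacent to all of them so needs a fresh color.
Chromatic number = 3 + 1 = 4.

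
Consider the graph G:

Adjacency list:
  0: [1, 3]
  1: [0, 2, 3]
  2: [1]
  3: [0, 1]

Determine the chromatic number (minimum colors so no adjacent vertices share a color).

The graph has a maximum clique of size 3 (lower bound on chromatic number).
A valid 3-coloring: {0: 1, 1: 0, 2: 1, 3: 2}.
Chromatic number = 3.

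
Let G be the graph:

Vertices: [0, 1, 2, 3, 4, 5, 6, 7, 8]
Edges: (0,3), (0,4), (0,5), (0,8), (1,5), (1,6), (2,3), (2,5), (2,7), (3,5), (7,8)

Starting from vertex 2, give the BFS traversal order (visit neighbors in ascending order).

BFS from vertex 2 (neighbors processed in ascending order):
Visit order: 2, 3, 5, 7, 0, 1, 8, 4, 6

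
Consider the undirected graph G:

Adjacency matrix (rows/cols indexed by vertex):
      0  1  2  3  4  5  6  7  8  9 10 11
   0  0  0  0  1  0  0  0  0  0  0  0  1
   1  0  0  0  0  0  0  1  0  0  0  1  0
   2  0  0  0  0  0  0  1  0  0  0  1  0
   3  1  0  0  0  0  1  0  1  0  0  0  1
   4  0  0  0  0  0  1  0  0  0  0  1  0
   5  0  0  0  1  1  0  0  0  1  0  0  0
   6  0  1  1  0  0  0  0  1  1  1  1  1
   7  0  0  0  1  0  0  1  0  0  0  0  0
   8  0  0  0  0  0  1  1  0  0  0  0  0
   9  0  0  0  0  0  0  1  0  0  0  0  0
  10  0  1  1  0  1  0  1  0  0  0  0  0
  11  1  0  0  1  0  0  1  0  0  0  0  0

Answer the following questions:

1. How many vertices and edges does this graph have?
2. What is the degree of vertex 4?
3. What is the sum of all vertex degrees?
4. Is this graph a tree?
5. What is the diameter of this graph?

Count: 12 vertices, 17 edges.
Vertex 4 has neighbors [5, 10], degree = 2.
Handshaking lemma: 2 * 17 = 34.
A tree on 12 vertices has 11 edges. This graph has 17 edges (6 extra). Not a tree.
Diameter (longest shortest path) = 3.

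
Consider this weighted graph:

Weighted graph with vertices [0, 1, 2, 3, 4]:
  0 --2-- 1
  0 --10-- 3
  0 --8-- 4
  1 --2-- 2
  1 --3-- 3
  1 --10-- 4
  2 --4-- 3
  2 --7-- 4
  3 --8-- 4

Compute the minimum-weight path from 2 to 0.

Using Dijkstra's algorithm from vertex 2:
Shortest path: 2 -> 1 -> 0
Total weight: 2 + 2 = 4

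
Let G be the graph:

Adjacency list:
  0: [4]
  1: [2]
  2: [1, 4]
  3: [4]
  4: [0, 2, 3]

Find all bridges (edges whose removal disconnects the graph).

A bridge is an edge whose removal increases the number of connected components.
Bridges found: (0,4), (1,2), (2,4), (3,4)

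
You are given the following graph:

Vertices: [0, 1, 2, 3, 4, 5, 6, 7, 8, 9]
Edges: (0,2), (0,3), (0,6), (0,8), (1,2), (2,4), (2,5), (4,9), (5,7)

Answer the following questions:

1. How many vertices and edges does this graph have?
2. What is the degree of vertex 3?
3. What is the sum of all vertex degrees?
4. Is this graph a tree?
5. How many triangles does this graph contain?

Count: 10 vertices, 9 edges.
Vertex 3 has neighbors [0], degree = 1.
Handshaking lemma: 2 * 9 = 18.
A graph is a tree iff it is connected and has exactly n-1 edges. This graph is connected (all 10 vertices in one component) and has 10-1 = 9 edges. It is a tree.
Number of triangles = 0.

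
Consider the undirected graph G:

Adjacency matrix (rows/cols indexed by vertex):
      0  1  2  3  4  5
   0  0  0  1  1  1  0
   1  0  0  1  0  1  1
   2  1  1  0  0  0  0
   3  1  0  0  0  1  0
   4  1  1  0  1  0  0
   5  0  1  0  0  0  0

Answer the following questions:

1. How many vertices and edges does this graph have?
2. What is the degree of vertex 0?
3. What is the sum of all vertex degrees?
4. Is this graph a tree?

Count: 6 vertices, 7 edges.
Vertex 0 has neighbors [2, 3, 4], degree = 3.
Handshaking lemma: 2 * 7 = 14.
A tree on 6 vertices has 5 edges. This graph has 7 edges (2 extra). Not a tree.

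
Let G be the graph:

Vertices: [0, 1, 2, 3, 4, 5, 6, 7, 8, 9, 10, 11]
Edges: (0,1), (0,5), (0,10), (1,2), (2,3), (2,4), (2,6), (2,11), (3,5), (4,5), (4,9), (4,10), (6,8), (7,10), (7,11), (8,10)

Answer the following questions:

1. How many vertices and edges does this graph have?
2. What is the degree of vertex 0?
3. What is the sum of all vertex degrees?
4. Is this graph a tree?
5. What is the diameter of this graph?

Count: 12 vertices, 16 edges.
Vertex 0 has neighbors [1, 5, 10], degree = 3.
Handshaking lemma: 2 * 16 = 32.
A tree on 12 vertices has 11 edges. This graph has 16 edges (5 extra). Not a tree.
Diameter (longest shortest path) = 3.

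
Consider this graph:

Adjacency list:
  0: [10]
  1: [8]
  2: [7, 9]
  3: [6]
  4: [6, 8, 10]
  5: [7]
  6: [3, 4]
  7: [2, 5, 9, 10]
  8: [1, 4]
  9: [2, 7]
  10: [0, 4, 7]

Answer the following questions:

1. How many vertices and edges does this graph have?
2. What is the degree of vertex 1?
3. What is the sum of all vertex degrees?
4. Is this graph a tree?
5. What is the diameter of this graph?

Count: 11 vertices, 11 edges.
Vertex 1 has neighbors [8], degree = 1.
Handshaking lemma: 2 * 11 = 22.
A tree on 11 vertices has 10 edges. This graph has 11 edges (1 extra). Not a tree.
Diameter (longest shortest path) = 5.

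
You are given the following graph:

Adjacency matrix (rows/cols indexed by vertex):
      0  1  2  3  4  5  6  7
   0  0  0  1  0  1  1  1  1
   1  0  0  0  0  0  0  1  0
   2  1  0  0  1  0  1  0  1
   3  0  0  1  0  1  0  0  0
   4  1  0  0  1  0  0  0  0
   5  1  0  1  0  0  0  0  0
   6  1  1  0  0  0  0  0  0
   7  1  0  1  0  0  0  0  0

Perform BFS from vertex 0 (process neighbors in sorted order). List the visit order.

BFS from vertex 0 (neighbors processed in ascending order):
Visit order: 0, 2, 4, 5, 6, 7, 3, 1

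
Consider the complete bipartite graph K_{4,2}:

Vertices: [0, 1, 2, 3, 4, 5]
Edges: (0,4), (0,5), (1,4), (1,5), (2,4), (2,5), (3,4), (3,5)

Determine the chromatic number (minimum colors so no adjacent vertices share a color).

K_{4,2} is bipartite: vertices split into two independent sets of size 4 and 2.
Color one set 0, the other 1. No adjacent vertices share a color.
Chromatic number = 2.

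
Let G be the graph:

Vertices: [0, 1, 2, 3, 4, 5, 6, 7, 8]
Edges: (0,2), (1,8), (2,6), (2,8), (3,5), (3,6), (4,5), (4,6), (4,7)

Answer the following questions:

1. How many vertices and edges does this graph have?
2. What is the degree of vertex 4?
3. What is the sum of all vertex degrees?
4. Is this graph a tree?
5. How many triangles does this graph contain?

Count: 9 vertices, 9 edges.
Vertex 4 has neighbors [5, 6, 7], degree = 3.
Handshaking lemma: 2 * 9 = 18.
A tree on 9 vertices has 8 edges. This graph has 9 edges (1 extra). Not a tree.
Number of triangles = 0.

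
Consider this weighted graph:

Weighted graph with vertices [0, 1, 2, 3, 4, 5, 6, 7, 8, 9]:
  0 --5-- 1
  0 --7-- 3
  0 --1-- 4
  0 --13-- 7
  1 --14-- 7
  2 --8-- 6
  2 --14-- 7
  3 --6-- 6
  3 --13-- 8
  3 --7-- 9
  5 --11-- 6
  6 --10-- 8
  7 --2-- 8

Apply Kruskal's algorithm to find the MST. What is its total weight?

Applying Kruskal's algorithm (sort edges by weight, add if no cycle):
  Add (0,4) w=1
  Add (7,8) w=2
  Add (0,1) w=5
  Add (3,6) w=6
  Add (0,3) w=7
  Add (3,9) w=7
  Add (2,6) w=8
  Add (6,8) w=10
  Add (5,6) w=11
  Skip (0,7) w=13 (creates cycle)
  Skip (3,8) w=13 (creates cycle)
  Skip (1,7) w=14 (creates cycle)
  Skip (2,7) w=14 (creates cycle)
MST weight = 57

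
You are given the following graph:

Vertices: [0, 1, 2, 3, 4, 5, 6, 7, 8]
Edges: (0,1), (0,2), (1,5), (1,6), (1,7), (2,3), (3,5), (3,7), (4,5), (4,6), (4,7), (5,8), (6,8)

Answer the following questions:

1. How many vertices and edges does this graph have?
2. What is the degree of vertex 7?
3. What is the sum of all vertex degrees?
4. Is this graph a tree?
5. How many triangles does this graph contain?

Count: 9 vertices, 13 edges.
Vertex 7 has neighbors [1, 3, 4], degree = 3.
Handshaking lemma: 2 * 13 = 26.
A tree on 9 vertices has 8 edges. This graph has 13 edges (5 extra). Not a tree.
Number of triangles = 0.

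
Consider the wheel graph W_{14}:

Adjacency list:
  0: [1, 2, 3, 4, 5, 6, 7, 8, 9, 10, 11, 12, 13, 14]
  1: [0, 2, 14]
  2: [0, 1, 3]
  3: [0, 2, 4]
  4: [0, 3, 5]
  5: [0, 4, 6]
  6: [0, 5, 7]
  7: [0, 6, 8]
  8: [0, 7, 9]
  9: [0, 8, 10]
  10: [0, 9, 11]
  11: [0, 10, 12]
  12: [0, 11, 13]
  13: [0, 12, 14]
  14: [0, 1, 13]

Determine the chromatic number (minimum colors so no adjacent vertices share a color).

W_{14} = C_{14} plus a hub adjacent to every cycle vertex.
The outer cycle needs 2 colors (even cycle); the hub is adjacent to all of them so needs a fresh color.
Chromatic number = 2 + 1 = 3.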